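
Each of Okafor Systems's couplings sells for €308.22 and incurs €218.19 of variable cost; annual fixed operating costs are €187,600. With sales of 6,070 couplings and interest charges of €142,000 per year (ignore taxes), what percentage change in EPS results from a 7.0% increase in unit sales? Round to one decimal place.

At 6,070 units, contribution = 6,070 × €90.03 = €546,482.10.
EBIT = €546,482.10 − €187,600 = €358,882.10.
Interest = €142,000.00, so EBIT − I = €216,882.10.
DCL = total CM / (EBIT − I) = €546,482.10 / €216,882.10 = 2.5197.
EPS therefore changes by 2.5197 × (+7.0%) = +17.6%.

+17.6%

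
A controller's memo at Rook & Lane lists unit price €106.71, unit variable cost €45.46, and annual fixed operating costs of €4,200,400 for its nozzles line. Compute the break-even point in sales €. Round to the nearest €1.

€7,317,954

Contribution margin per unit = €106.71 − €45.46 = €61.25, a CM ratio of €61.25 ÷ €106.71 = 0.5740.
Break-even sales = FC ÷ CM ratio = €4,200,400 × €106.71 / €61.25 = €7,317,954.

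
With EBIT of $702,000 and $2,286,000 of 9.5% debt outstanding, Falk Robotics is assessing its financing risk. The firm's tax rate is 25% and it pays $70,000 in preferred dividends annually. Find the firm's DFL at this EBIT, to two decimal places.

1.79

Annual interest charges come to $217,170.00.
Preferred dividends grossed up pre-tax: $70,000 / (1 − 0.25) = $93,333.33.
DFL = EBIT ÷ [EBIT − I − D_p/(1−t)] = $702,000 ÷ [$702,000 − $217,170.00 − $93,333.33] = $702,000 ÷ $391,496.67 = 1.7931.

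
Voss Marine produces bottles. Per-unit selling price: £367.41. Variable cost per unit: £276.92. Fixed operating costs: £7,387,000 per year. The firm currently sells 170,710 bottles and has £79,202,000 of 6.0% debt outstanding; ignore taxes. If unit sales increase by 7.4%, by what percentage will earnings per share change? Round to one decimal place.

At 170,710 units, contribution = 170,710 × £90.49 = £15,447,547.90.
EBIT = £15,447,547.90 − £7,387,000 = £8,060,547.90.
After interest of £4,752,120.00, pre-tax earnings = £3,308,427.90.
DCL = total CM / (EBIT − I) = £15,447,547.90 / £3,308,427.90 = 4.6692.
%ΔEPS = DCL × %ΔSales = 4.6692 × +7.4% = +34.6%.

+34.6%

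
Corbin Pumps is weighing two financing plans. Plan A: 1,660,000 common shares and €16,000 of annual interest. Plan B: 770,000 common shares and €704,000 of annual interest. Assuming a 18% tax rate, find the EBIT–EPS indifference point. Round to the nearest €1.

At indifference, (EBIT − 16,000)(1 − t)/1,660,000 = (EBIT − 704,000)(1 − t)/770,000.
The (1 − t) factor cancels: (EBIT − 16,000) × 770,000 = (EBIT − 704,000) × 1,660,000.
EBIT × (1,660,000 − 770,000) = 704,000 × 1,660,000 − 16,000 × 770,000 = 1,156,320,000,000, so EBIT = 1,156,320,000,000 ÷ 890,000 = 1,299,235.96.

€1,299,236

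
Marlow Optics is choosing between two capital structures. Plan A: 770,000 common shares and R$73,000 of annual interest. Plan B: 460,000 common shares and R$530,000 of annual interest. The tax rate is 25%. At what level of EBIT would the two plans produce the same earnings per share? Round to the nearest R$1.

Set EPS_A = EPS_B: (EBIT − R$73,000)(1 − 0.25) ÷ 770,000 = (EBIT − R$530,000)(1 − 0.25) ÷ 460,000.
The (1 − t) factor cancels: (EBIT − 73,000) × 460,000 = (EBIT − 530,000) × 770,000.
EBIT × (770,000 − 460,000) = 530,000 × 770,000 − 73,000 × 460,000 = 374,520,000,000, so EBIT = 374,520,000,000 ÷ 310,000 = 1,208,129.03.

R$1,208,129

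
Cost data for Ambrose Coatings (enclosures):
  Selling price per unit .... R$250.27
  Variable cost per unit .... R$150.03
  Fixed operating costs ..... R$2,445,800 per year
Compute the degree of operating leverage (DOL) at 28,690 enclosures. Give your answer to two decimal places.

Total contribution margin = 28,690 × R$100.24 = R$2,875,885.60.
Subtracting fixed costs: EBIT = R$2,875,885.60 − R$2,445,800 = R$430,085.60.
DOL = contribution ÷ EBIT = R$2,875,885.60 ÷ R$430,085.60 = 6.6868.

6.69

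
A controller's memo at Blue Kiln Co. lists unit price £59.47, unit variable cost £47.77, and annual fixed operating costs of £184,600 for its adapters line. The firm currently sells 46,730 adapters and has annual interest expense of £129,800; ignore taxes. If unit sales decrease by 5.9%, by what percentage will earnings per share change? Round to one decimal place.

-13.9%

Total contribution margin = 46,730 × £11.70 = £546,741.00.
EBIT = £546,741.00 − £184,600 = £362,141.00.
After interest of £129,800.00, pre-tax earnings = £232,341.00.
DCL = total CM / (EBIT − I) = £546,741.00 / £232,341.00 = 2.3532.
EPS therefore changes by 2.3532 × (-5.9%) = -13.9%.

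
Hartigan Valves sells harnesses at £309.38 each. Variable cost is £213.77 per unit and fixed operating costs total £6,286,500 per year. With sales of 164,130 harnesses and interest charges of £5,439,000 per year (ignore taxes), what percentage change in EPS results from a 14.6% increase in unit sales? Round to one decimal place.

At 164,130 units, contribution = 164,130 × £95.61 = £15,692,469.30.
Subtracting fixed costs: EBIT = £15,692,469.30 − £6,286,500 = £9,405,969.30.
After interest of £5,439,000.00, pre-tax earnings = £3,966,969.30.
Degree of combined leverage = contribution ÷ (EBIT − I) = £15,692,469.30 ÷ £3,966,969.30 = 3.9558.
EPS therefore changes by 3.9558 × (+14.6%) = +57.8%.

+57.8%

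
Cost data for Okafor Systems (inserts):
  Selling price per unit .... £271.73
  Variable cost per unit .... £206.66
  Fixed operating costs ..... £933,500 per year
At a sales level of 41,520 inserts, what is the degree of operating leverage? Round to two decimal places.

1.53

Total contribution margin = 41,520 × £65.07 = £2,701,706.40.
Operating income = contribution − fixed costs = £2,701,706.40 − £933,500 = £1,768,206.40.
So DOL = total CM / EBIT = £2,701,706.40 / £1,768,206.40 = 1.5279.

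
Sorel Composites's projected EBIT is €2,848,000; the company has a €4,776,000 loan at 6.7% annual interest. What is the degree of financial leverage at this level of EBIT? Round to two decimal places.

1.13

Interest = €319,992.00.
Degree of financial leverage = EBIT / (EBIT − interest) = €2,848,000 / €2,528,008.00 = 1.1266.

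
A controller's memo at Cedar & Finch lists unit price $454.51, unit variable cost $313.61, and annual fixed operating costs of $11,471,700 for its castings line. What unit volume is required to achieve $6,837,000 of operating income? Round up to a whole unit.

Unit CM = price − variable cost = $454.51 − $313.61 = $140.90.
Required volume = (fixed costs + target profit) ÷ CM = ($11,471,700 + $6,837,000) ÷ $140.90 = 129,941.09, so 129,942 castings.

129,942 castings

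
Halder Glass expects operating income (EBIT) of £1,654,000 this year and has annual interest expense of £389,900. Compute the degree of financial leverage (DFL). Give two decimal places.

1.31

Annual interest charges come to £389,900.00.
Degree of financial leverage = EBIT / (EBIT − interest) = £1,654,000 / £1,264,100.00 = 1.3084.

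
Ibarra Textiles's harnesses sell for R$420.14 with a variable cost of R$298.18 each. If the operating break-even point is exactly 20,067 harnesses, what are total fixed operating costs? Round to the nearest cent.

R$2,447,371.32

Each unit contributes R$420.14 − R$298.18 = R$121.96.
Fixed costs = break-even units × CM = 20,067 × R$121.96 = R$2,447,371.32.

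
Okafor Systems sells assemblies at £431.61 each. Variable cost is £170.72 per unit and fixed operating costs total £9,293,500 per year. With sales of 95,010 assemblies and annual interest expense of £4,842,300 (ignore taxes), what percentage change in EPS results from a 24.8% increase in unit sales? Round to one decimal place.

+57.7%

Contribution at this volume is 95,010 × £260.89 = £24,787,158.90.
Operating income = contribution − fixed costs = £24,787,158.90 − £9,293,500 = £15,493,658.90.
Interest = £4,842,300.00, so EBIT − I = £10,651,358.90.
Degree of combined leverage = contribution ÷ (EBIT − I) = £24,787,158.90 ÷ £10,651,358.90 = 2.3271.
EPS therefore changes by 2.3271 × (+24.8%) = +57.7%.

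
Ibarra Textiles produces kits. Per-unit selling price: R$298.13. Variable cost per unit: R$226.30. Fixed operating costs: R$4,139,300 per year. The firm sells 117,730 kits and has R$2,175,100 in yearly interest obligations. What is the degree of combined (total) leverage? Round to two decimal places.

At 117,730 units, contribution = 117,730 × R$71.83 = R$8,456,545.90.
EBIT = R$8,456,545.90 − R$4,139,300 = R$4,317,245.90. Interest = R$2,175,100.00, so EBIT − I = R$2,142,145.90.
DCL = contribution ÷ (EBIT − I) = R$8,456,545.90 ÷ R$2,142,145.90 = 3.9477.

3.95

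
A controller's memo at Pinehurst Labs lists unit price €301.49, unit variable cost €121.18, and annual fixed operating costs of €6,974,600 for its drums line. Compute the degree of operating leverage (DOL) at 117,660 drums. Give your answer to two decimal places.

1.49

Total contribution margin = 117,660 × €180.31 = €21,215,274.60.
Subtracting fixed costs: EBIT = €21,215,274.60 − €6,974,600 = €14,240,674.60.
Degree of operating leverage = €21,215,274.60 / €14,240,674.60 = 1.4898.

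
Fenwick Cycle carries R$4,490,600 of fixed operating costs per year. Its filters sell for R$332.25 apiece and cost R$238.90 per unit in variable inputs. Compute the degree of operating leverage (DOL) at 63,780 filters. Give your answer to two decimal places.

Contribution at this volume is 63,780 × R$93.35 = R$5,953,863.00.
Operating income = contribution − fixed costs = R$5,953,863.00 − R$4,490,600 = R$1,463,263.00.
Degree of operating leverage = R$5,953,863.00 / R$1,463,263.00 = 4.0689.

4.07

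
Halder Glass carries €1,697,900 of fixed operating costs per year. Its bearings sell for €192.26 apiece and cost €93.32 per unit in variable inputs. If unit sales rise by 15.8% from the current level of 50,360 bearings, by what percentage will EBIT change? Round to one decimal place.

At 50,360 units, contribution = 50,360 × €98.94 = €4,982,618.40.
Subtracting fixed costs: EBIT = €4,982,618.40 − €1,697,900 = €3,284,718.40.
DOL = contribution ÷ EBIT = €4,982,618.40 ÷ €3,284,718.40 = 1.5169.
Operating income changes by 1.5169 × +15.8% = +24.0%.

+24.0%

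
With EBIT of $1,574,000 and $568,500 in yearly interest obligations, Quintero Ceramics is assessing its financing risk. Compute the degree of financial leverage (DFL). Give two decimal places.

1.57

Interest = $568,500.00.
DFL = EBIT ÷ (EBIT − I) = $1,574,000 ÷ ($1,574,000 − $568,500.00) = $1,574,000 ÷ $1,005,500.00 = 1.5654.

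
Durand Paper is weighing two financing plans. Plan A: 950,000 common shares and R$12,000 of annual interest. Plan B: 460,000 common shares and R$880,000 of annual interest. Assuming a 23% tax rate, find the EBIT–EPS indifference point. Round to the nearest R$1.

R$1,694,857

Set EPS_A = EPS_B: (EBIT − R$12,000)(1 − 0.23) ÷ 950,000 = (EBIT − R$880,000)(1 − 0.23) ÷ 460,000.
The (1 − t) factor cancels: (EBIT − 12,000) × 460,000 = (EBIT − 880,000) × 950,000.
Solving, EBIT = (880,000·950,000 − 12,000·460,000) / (950,000 − 460,000) = 830,480,000,000 / 490,000 = 1,694,857.14.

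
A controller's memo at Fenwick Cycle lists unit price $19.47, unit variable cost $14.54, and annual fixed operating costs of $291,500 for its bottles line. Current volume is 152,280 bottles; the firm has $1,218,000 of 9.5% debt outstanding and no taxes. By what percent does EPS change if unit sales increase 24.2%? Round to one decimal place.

Total contribution margin = 152,280 × $4.93 = $750,740.40.
Subtracting fixed costs: EBIT = $750,740.40 − $291,500 = $459,240.40.
Interest = $115,710.00, so EBIT − I = $343,530.40.
DCL = total CM / (EBIT − I) = $750,740.40 / $343,530.40 = 2.1854.
%ΔEPS = DCL × %ΔSales = 2.1854 × +24.2% = +52.9%.

+52.9%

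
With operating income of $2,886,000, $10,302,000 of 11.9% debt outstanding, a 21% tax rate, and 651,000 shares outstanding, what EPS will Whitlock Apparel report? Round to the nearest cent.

Interest = $1,225,938.00, so EBT = $2,886,000 − $1,225,938.00 = $1,660,062.00.
After tax at 21%: net income = $1,660,062.00 × 0.79 = $1,311,448.98.
Per share: $1,311,448.98 / 651,000 shares = $2.01.

$2.01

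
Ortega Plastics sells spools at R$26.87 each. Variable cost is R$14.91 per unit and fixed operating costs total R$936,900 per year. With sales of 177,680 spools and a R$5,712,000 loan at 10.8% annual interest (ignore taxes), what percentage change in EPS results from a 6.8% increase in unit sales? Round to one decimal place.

+25.3%

Total contribution margin = 177,680 × R$11.96 = R$2,125,052.80.
Subtracting fixed costs: EBIT = R$2,125,052.80 − R$936,900 = R$1,188,152.80.
After interest of R$616,896.00, pre-tax earnings = R$571,256.80.
DCL = total CM / (EBIT − I) = R$2,125,052.80 / R$571,256.80 = 3.7200.
%ΔEPS = DCL × %ΔSales = 3.7200 × +6.8% = +25.3%.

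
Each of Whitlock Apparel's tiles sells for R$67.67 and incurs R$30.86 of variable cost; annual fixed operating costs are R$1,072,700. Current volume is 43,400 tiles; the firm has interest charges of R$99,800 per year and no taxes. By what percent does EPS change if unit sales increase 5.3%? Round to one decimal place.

+19.9%

Total contribution margin = 43,400 × R$36.81 = R$1,597,554.00.
EBIT = R$1,597,554.00 − R$1,072,700 = R$524,854.00.
After interest of R$99,800.00, pre-tax earnings = R$425,054.00.
Degree of combined leverage = contribution ÷ (EBIT − I) = R$1,597,554.00 ÷ R$425,054.00 = 3.7585.
%ΔEPS = DCL × %ΔSales = 3.7585 × +5.3% = +19.9%.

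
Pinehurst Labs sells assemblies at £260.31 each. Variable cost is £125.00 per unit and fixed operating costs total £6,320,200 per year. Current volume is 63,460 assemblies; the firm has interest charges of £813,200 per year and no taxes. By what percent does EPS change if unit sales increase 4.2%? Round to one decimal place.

Contribution at this volume is 63,460 × £135.31 = £8,586,772.60.
Operating income = contribution − fixed costs = £8,586,772.60 − £6,320,200 = £2,266,572.60.
Interest = £813,200.00, so EBIT − I = £1,453,372.60.
DCL = total CM / (EBIT − I) = £8,586,772.60 / £1,453,372.60 = 5.9082.
%ΔEPS = DCL × %ΔSales = 5.9082 × +4.2% = +24.8%.

+24.8%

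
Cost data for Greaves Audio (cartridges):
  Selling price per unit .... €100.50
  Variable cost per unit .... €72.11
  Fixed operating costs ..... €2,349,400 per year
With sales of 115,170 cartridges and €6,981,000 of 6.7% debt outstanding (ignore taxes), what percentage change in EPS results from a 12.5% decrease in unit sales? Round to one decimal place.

At 115,170 units, contribution = 115,170 × €28.39 = €3,269,676.30.
EBIT = €3,269,676.30 − €2,349,400 = €920,276.30.
After interest of €467,727.00, pre-tax earnings = €452,549.30.
Degree of combined leverage = contribution ÷ (EBIT − I) = €3,269,676.30 ÷ €452,549.30 = 7.2250.
%ΔEPS = DCL × %ΔSales = 7.2250 × -12.5% = -90.3%.

-90.3%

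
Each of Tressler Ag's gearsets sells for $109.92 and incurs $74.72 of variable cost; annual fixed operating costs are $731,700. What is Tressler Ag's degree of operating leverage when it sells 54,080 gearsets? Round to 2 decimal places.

At 54,080 units, contribution = 54,080 × $35.20 = $1,903,616.00.
Subtracting fixed costs: EBIT = $1,903,616.00 − $731,700 = $1,171,916.00.
So DOL = total CM / EBIT = $1,903,616.00 / $1,171,916.00 = 1.6244.

1.62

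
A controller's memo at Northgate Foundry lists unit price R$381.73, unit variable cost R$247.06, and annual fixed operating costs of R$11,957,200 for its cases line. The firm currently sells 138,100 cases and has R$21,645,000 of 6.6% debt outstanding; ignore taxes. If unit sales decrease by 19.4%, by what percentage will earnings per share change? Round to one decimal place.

At 138,100 units, contribution = 138,100 × R$134.67 = R$18,597,927.00.
EBIT = R$18,597,927.00 − R$11,957,200 = R$6,640,727.00.
Interest = R$1,428,570.00, so EBIT − I = R$5,212,157.00.
Degree of combined leverage = contribution ÷ (EBIT − I) = R$18,597,927.00 ÷ R$5,212,157.00 = 3.5682.
%ΔEPS = DCL × %ΔSales = 3.5682 × -19.4% = -69.2%.

-69.2%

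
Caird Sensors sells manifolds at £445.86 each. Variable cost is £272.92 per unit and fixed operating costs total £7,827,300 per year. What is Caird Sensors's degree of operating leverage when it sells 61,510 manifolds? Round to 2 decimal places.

At 61,510 units, contribution = 61,510 × £172.94 = £10,637,539.40.
Operating income = contribution − fixed costs = £10,637,539.40 − £7,827,300 = £2,810,239.40.
So DOL = total CM / EBIT = £10,637,539.40 / £2,810,239.40 = 3.7853.

3.79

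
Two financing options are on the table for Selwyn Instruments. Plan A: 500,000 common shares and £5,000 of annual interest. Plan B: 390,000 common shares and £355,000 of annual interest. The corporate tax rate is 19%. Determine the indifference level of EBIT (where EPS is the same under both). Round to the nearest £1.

Set EPS_A = EPS_B: (EBIT − £5,000)(1 − 0.19) ÷ 500,000 = (EBIT − £355,000)(1 − 0.19) ÷ 390,000.
Cancelling (1 − t) and cross-multiplying: 390,000·(EBIT − 5,000) = 500,000·(EBIT − 355,000).
Solving, EBIT = (355,000·500,000 − 5,000·390,000) / (500,000 − 390,000) = 175,550,000,000 / 110,000 = 1,595,909.09.

£1,595,909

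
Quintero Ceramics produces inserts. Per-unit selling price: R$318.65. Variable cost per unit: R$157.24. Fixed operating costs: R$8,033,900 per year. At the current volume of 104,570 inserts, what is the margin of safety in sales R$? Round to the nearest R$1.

R$17,460,985

Each unit contributes R$318.65 − R$157.24 = R$161.41. Break-even units = R$8,033,900 ÷ R$161.41 = 49,773.25; break-even revenue = 49,773.25 × R$318.65 = R$15,860,245.55.
Actual sales revenue = 104,570 × R$318.65 = R$33,321,230.50.
Margin of safety = R$33,321,230.50 − R$15,860,245.55 = R$17,460,985.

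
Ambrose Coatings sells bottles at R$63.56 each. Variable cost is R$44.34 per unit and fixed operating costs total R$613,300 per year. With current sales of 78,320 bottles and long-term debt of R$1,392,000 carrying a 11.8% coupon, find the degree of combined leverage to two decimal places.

At 78,320 units, contribution = 78,320 × R$19.22 = R$1,505,310.40.
EBIT = R$1,505,310.40 − R$613,300 = R$892,010.40. Interest = R$164,256.00, so EBIT − I = R$727,754.40.
Degree of total leverage = total CM / (EBIT − interest) = R$1,505,310.40 / R$727,754.40 = 2.0684.

2.07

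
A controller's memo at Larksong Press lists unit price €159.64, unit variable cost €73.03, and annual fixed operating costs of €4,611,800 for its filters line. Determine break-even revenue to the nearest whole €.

€8,500,494

Contribution margin per unit = €159.64 − €73.03 = €86.61, a CM ratio of €86.61 ÷ €159.64 = 0.5425.
Break-even revenue = fixed costs × price ÷ CM = €4,611,800 × €159.64 ÷ €86.61 = €8,500,494.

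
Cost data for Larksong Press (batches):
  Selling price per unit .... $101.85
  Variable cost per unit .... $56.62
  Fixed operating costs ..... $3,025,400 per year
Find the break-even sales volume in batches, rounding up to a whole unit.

Each unit contributes $101.85 − $56.62 = $45.23.
Units to break even: $3,025,400 ÷ $45.23 = 66,889.23, rounded up to 66,890.

66,890 batches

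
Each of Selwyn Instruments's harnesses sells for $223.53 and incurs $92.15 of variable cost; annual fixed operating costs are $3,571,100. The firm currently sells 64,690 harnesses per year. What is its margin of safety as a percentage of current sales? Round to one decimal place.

58.0%

Contribution margin per unit = $223.53 − $92.15 = $131.38. Break-even units = $3,571,100 ÷ $131.38 = 27,181.46; break-even revenue = 27,181.46 × $223.53 = $6,075,871.39.
Actual sales revenue = 64,690 × $223.53 = $14,460,155.70.
Margin of safety = ($14,460,155.70 − $6,075,871.39) ÷ $14,460,155.70 = 58.0%.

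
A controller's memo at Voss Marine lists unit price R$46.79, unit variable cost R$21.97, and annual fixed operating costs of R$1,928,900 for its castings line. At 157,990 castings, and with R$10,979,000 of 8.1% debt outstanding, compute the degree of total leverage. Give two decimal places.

At 157,990 units, contribution = 157,990 × R$24.82 = R$3,921,311.80.
Subtracting fixed costs: EBIT = R$3,921,311.80 − R$1,928,900 = R$1,992,411.80. Interest = R$889,299.00, so EBIT − I = R$1,103,112.80.
DCL = contribution ÷ (EBIT − I) = R$3,921,311.80 ÷ R$1,103,112.80 = 3.5548.

3.55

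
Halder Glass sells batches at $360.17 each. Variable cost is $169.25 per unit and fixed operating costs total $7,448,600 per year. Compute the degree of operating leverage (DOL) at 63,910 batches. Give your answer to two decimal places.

At 63,910 units, contribution = 63,910 × $190.92 = $12,201,697.20.
Operating income = contribution − fixed costs = $12,201,697.20 − $7,448,600 = $4,753,097.20.
DOL = contribution ÷ EBIT = $12,201,697.20 ÷ $4,753,097.20 = 2.5671.

2.57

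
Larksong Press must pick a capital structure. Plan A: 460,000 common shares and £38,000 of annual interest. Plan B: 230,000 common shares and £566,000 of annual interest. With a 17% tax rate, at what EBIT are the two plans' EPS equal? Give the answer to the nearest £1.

At indifference, (EBIT − 38,000)(1 − t)/460,000 = (EBIT − 566,000)(1 − t)/230,000.
The (1 − t) factor cancels: (EBIT − 38,000) × 230,000 = (EBIT − 566,000) × 460,000.
Solving, EBIT = (566,000·460,000 − 38,000·230,000) / (460,000 − 230,000) = 251,620,000,000 / 230,000 = 1,094,000.00.

£1,094,000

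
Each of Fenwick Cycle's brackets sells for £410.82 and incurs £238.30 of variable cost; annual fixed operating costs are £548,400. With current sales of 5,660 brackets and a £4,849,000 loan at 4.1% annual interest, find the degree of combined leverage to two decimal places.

At 5,660 units, contribution = 5,660 × £172.52 = £976,463.20.
Subtracting fixed costs: EBIT = £976,463.20 − £548,400 = £428,063.20. Interest = £198,809.00, so EBIT − I = £229,254.20.
DCL = contribution ÷ (EBIT − I) = £976,463.20 ÷ £229,254.20 = 4.2593.

4.26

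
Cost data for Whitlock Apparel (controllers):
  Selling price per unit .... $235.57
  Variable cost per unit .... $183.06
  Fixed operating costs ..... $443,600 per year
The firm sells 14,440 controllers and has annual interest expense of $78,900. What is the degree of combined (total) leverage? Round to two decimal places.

3.22

At 14,440 units, contribution = 14,440 × $52.51 = $758,244.40.
Subtracting fixed costs: EBIT = $758,244.40 − $443,600 = $314,644.40. Interest = $78,900.00, so EBIT − I = $235,744.40.
DCL = contribution ÷ (EBIT − I) = $758,244.40 ÷ $235,744.40 = 3.2164.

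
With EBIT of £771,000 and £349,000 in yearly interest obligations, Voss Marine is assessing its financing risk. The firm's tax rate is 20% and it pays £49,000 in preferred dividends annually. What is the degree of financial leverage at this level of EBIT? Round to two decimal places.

Interest = £349,000.00.
Preferred dividends grossed up pre-tax: £49,000 / (1 − 0.20) = £61,250.00.
DFL = EBIT ÷ [EBIT − I − D_p/(1−t)] = £771,000 ÷ [£771,000 − £349,000.00 − £61,250.00] = £771,000 ÷ £360,750.00 = 2.1372.

2.14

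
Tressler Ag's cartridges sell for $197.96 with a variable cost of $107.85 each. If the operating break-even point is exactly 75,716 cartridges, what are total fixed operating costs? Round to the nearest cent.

$6,822,768.76

Each unit contributes $197.96 − $107.85 = $90.11.
Since BE = FC / CM, FC = 75,716 × $90.11 = $6,822,768.76.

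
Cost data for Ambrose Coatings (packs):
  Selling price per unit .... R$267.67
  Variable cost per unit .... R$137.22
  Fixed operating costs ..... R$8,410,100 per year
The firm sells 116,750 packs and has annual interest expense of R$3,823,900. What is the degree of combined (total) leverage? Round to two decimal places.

5.08

At 116,750 units, contribution = 116,750 × R$130.45 = R$15,230,037.50.
Subtracting fixed costs: EBIT = R$15,230,037.50 − R$8,410,100 = R$6,819,937.50. Interest = R$3,823,900.00, so EBIT − I = R$2,996,037.50.
Degree of total leverage = total CM / (EBIT − interest) = R$15,230,037.50 / R$2,996,037.50 = 5.0834.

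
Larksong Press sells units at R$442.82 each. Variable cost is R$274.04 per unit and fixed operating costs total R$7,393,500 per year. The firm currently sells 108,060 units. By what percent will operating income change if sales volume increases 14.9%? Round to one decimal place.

+25.1%

Contribution at this volume is 108,060 × R$168.78 = R$18,238,366.80.
Subtracting fixed costs: EBIT = R$18,238,366.80 − R$7,393,500 = R$10,844,866.80.
Degree of operating leverage = R$18,238,366.80 / R$10,844,866.80 = 1.6818.
%ΔEBIT = DOL × %ΔSales = 1.6818 × +14.9% = +25.1%.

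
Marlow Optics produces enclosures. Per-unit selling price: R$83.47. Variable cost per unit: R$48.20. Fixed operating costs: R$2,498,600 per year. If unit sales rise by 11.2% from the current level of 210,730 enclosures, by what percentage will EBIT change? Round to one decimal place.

+16.9%

At 210,730 units, contribution = 210,730 × R$35.27 = R$7,432,447.10.
Subtracting fixed costs: EBIT = R$7,432,447.10 − R$2,498,600 = R$4,933,847.10.
DOL = contribution ÷ EBIT = R$7,432,447.10 ÷ R$4,933,847.10 = 1.5064.
%ΔEBIT = DOL × %ΔSales = 1.5064 × +11.2% = +16.9%.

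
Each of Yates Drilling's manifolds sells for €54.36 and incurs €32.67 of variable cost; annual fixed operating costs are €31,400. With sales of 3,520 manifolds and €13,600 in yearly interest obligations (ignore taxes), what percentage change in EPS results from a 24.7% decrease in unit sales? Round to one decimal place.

-60.2%

Total contribution margin = 3,520 × €21.69 = €76,348.80.
Subtracting fixed costs: EBIT = €76,348.80 − €31,400 = €44,948.80.
After interest of €13,600.00, pre-tax earnings = €31,348.80.
DCL = total CM / (EBIT − I) = €76,348.80 / €31,348.80 = 2.4355.
%ΔEPS = DCL × %ΔSales = 2.4355 × -24.7% = -60.2%.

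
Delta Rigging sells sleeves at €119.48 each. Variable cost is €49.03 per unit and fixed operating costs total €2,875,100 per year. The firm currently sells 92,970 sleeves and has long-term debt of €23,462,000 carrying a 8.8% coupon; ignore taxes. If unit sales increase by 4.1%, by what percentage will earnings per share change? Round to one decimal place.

Contribution at this volume is 92,970 × €70.45 = €6,549,736.50.
Subtracting fixed costs: EBIT = €6,549,736.50 − €2,875,100 = €3,674,636.50.
Interest = €2,064,656.00, so EBIT − I = €1,609,980.50.
DCL = total CM / (EBIT − I) = €6,549,736.50 / €1,609,980.50 = 4.0682.
EPS therefore changes by 4.0682 × (+4.1%) = +16.7%.

+16.7%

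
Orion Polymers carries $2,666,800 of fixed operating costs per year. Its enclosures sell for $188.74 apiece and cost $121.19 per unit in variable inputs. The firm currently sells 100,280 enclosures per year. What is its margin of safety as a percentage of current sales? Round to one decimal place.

60.6%

Unit CM = price − variable cost = $188.74 − $121.19 = $67.55. Break-even units = $2,666,800 ÷ $67.55 = 39,478.90; break-even revenue = 39,478.90 × $188.74 = $7,451,248.44.
Current sales = 100,280 × $188.74 = $18,926,847.20.
Margin of safety = ($18,926,847.20 − $7,451,248.44) ÷ $18,926,847.20 = 60.6%.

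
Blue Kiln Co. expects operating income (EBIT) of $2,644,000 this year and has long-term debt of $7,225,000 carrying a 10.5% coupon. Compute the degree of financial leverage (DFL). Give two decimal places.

1.40

Annual interest charges come to $758,625.00.
DFL = EBIT ÷ (EBIT − I) = $2,644,000 ÷ ($2,644,000 − $758,625.00) = $2,644,000 ÷ $1,885,375.00 = 1.4024.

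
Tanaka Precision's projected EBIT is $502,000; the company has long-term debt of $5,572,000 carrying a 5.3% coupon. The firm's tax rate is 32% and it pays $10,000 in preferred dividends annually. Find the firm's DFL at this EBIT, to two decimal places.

Interest = $295,316.00.
Pre-tax preferred-dividend burden = $10,000 ÷ (1 − 0.32) = $14,705.88.
DFL = EBIT ÷ [EBIT − I − D_p/(1−t)] = $502,000 ÷ [$502,000 − $295,316.00 − $14,705.88] = $502,000 ÷ $191,978.12 = 2.6149.

2.61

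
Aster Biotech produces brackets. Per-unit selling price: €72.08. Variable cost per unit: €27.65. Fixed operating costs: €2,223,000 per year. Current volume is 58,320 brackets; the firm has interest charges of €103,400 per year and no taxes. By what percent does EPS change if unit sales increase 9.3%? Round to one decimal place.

Total contribution margin = 58,320 × €44.43 = €2,591,157.60.
EBIT = €2,591,157.60 − €2,223,000 = €368,157.60.
After interest of €103,400.00, pre-tax earnings = €264,757.60.
Degree of combined leverage = contribution ÷ (EBIT − I) = €2,591,157.60 ÷ €264,757.60 = 9.7869.
%ΔEPS = DCL × %ΔSales = 9.7869 × +9.3% = +91.0%.

+91.0%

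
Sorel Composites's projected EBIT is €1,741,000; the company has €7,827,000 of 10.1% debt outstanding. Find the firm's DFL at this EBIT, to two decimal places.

Interest = €790,527.00.
DFL = EBIT ÷ (EBIT − I) = €1,741,000 ÷ (€1,741,000 − €790,527.00) = €1,741,000 ÷ €950,473.00 = 1.8317.

1.83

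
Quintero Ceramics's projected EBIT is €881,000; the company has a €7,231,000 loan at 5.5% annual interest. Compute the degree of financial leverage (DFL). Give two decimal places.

1.82

Interest = €397,705.00.
Degree of financial leverage = EBIT / (EBIT − interest) = €881,000 / €483,295.00 = 1.8229.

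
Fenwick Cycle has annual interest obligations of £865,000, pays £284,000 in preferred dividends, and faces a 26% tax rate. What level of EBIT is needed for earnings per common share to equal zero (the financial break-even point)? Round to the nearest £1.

£1,248,784

Preferred dividends are paid after tax, so their pre-tax equivalent is £284,000 ÷ (1 − 0.26) = £383,783.78.
Financial break-even EBIT = interest + D_p ÷ (1 − t) = £865,000 + £383,783.78 = £1,248,783.78.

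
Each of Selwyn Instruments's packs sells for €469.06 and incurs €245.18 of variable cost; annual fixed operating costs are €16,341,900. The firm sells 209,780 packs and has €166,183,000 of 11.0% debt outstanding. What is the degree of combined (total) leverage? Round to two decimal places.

3.80

Contribution at this volume is 209,780 × €223.88 = €46,965,546.40.
Operating income = contribution − fixed costs = €46,965,546.40 − €16,341,900 = €30,623,646.40. Interest = €18,280,130.00, so EBIT − I = €12,343,516.40.
Degree of total leverage = total CM / (EBIT − interest) = €46,965,546.40 / €12,343,516.40 = 3.8049.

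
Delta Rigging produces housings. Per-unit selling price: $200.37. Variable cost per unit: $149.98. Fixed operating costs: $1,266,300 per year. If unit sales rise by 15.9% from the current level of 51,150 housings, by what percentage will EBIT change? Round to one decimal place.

Total contribution margin = 51,150 × $50.39 = $2,577,448.50.
Subtracting fixed costs: EBIT = $2,577,448.50 − $1,266,300 = $1,311,148.50.
DOL = contribution ÷ EBIT = $2,577,448.50 ÷ $1,311,148.50 = 1.9658.
So EBIT moves 1.9658 × (+15.9%) = +31.3%.

+31.3%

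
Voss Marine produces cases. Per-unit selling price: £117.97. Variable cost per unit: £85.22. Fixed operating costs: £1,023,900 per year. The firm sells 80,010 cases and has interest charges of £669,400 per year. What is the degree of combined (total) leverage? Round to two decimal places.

Total contribution margin = 80,010 × £32.75 = £2,620,327.50.
Operating income = contribution − fixed costs = £2,620,327.50 − £1,023,900 = £1,596,427.50. Interest = £669,400.00.
DOL = £2,620,327.50 ÷ £1,596,427.50 = 1.6414; DFL = £1,596,427.50 ÷ £927,027.50 = 1.7221.
DCL = DOL × DFL = 1.6414 × 1.7221 = 2.8267.

2.83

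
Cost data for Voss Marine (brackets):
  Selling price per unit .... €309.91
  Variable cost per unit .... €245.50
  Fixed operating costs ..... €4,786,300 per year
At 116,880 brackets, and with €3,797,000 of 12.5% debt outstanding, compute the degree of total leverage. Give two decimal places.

Contribution at this volume is 116,880 × €64.41 = €7,528,240.80.
Subtracting fixed costs: EBIT = €7,528,240.80 − €4,786,300 = €2,741,940.80. Interest = €474,625.00, so EBIT − I = €2,267,315.80.
Degree of total leverage = total CM / (EBIT − interest) = €7,528,240.80 / €2,267,315.80 = 3.3203.

3.32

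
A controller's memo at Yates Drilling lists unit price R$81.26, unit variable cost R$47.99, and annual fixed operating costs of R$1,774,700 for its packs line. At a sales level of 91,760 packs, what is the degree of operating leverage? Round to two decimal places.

2.39

At 91,760 units, contribution = 91,760 × R$33.27 = R$3,052,855.20.
EBIT = R$3,052,855.20 − R$1,774,700 = R$1,278,155.20.
Degree of operating leverage = R$3,052,855.20 / R$1,278,155.20 = 2.3885.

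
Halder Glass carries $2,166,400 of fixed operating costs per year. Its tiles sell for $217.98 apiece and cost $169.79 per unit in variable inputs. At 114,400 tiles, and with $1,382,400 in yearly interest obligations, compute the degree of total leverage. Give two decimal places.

2.81

Contribution at this volume is 114,400 × $48.19 = $5,512,936.00.
Subtracting fixed costs: EBIT = $5,512,936.00 − $2,166,400 = $3,346,536.00. Interest = $1,382,400.00.
DOL = $5,512,936.00 ÷ $3,346,536.00 = 1.6474; DFL = $3,346,536.00 ÷ $1,964,136.00 = 1.7038.
Combined leverage = 1.6474 × 1.7038 = 2.8068.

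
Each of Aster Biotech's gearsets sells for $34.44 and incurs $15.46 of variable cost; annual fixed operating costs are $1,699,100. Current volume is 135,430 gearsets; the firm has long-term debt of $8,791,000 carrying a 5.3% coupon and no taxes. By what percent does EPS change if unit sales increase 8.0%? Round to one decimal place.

Total contribution margin = 135,430 × $18.98 = $2,570,461.40.
Subtracting fixed costs: EBIT = $2,570,461.40 − $1,699,100 = $871,361.40.
Interest = $465,923.00, so EBIT − I = $405,438.40.
DCL = total CM / (EBIT − I) = $2,570,461.40 / $405,438.40 = 6.3400.
%ΔEPS = DCL × %ΔSales = 6.3400 × +8.0% = +50.7%.

+50.7%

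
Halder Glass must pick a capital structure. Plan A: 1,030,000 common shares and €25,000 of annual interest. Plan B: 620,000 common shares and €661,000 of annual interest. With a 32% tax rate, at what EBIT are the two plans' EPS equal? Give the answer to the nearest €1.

At indifference, (EBIT − 25,000)(1 − t)/1,030,000 = (EBIT − 661,000)(1 − t)/620,000.
The (1 − t) factor cancels: (EBIT − 25,000) × 620,000 = (EBIT − 661,000) × 1,030,000.
EBIT × (1,030,000 − 620,000) = 661,000 × 1,030,000 − 25,000 × 620,000 = 665,330,000,000, so EBIT = 665,330,000,000 ÷ 410,000 = 1,622,756.10.

€1,622,756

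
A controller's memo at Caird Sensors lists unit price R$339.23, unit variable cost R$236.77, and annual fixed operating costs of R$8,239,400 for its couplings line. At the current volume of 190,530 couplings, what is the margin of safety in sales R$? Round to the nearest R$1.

Unit CM = price − variable cost = R$339.23 − R$236.77 = R$102.46. Break-even units = R$8,239,400 ÷ R$102.46 = 80,415.77; break-even revenue = 80,415.77 × R$339.23 = R$27,279,442.34.
Actual sales revenue = 190,530 × R$339.23 = R$64,633,491.90.
Margin of safety = R$64,633,491.90 − R$27,279,442.34 = R$37,354,050.

R$37,354,050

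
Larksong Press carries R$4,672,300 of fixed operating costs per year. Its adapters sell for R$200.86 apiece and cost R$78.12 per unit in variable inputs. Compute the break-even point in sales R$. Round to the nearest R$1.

R$7,646,066

Contribution margin per unit = R$200.86 − R$78.12 = R$122.74, a CM ratio of R$122.74 ÷ R$200.86 = 0.6111.
Break-even revenue = fixed costs × price ÷ CM = R$4,672,300 × R$200.86 ÷ R$122.74 = R$7,646,066.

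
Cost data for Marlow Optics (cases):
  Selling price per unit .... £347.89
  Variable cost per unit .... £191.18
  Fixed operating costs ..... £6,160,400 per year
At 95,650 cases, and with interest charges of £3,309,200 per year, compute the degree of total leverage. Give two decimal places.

2.72

At 95,650 units, contribution = 95,650 × £156.71 = £14,989,311.50.
EBIT = £14,989,311.50 − £6,160,400 = £8,828,911.50. Interest = £3,309,200.00, so EBIT − I = £5,519,711.50.
Degree of total leverage = total CM / (EBIT − interest) = £14,989,311.50 / £5,519,711.50 = 2.7156.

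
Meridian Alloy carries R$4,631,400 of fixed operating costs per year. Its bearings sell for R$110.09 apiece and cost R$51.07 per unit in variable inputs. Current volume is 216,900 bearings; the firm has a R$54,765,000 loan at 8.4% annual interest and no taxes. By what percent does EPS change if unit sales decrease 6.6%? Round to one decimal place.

-23.7%

Contribution at this volume is 216,900 × R$59.02 = R$12,801,438.00.
Operating income = contribution − fixed costs = R$12,801,438.00 − R$4,631,400 = R$8,170,038.00.
Interest = R$4,600,260.00, so EBIT − I = R$3,569,778.00.
Degree of combined leverage = contribution ÷ (EBIT − I) = R$12,801,438.00 ÷ R$3,569,778.00 = 3.5861.
EPS therefore changes by 3.5861 × (-6.6%) = -23.7%.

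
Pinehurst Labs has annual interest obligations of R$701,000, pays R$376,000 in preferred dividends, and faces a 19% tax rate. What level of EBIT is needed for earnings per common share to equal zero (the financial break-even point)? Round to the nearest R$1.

Preferred dividends are paid after tax, so their pre-tax equivalent is R$376,000 ÷ (1 − 0.19) = R$464,197.53.
Financial break-even EBIT = interest + D_p ÷ (1 − t) = R$701,000 + R$464,197.53 = R$1,165,197.53.

R$1,165,198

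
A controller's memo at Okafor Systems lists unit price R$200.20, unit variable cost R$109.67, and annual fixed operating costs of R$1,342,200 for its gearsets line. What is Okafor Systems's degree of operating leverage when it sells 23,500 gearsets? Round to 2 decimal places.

Total contribution margin = 23,500 × R$90.53 = R$2,127,455.00.
Operating income = contribution − fixed costs = R$2,127,455.00 − R$1,342,200 = R$785,255.00.
So DOL = total CM / EBIT = R$2,127,455.00 / R$785,255.00 = 2.7093.

2.71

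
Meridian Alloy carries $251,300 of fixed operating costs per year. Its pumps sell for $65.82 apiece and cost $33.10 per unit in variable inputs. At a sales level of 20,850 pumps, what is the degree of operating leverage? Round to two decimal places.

1.58

At 20,850 units, contribution = 20,850 × $32.72 = $682,212.00.
Subtracting fixed costs: EBIT = $682,212.00 − $251,300 = $430,912.00.
DOL = contribution ÷ EBIT = $682,212.00 ÷ $430,912.00 = 1.5832.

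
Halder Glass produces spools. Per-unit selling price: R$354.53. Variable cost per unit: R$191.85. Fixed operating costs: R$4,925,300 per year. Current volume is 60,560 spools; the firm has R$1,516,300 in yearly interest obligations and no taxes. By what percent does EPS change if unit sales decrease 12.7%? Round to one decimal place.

Total contribution margin = 60,560 × R$162.68 = R$9,851,900.80.
EBIT = R$9,851,900.80 − R$4,925,300 = R$4,926,600.80.
Interest = R$1,516,300.00, so EBIT − I = R$3,410,300.80.
DCL = total CM / (EBIT − I) = R$9,851,900.80 / R$3,410,300.80 = 2.8889.
%ΔEPS = DCL × %ΔSales = 2.8889 × -12.7% = -36.7%.

-36.7%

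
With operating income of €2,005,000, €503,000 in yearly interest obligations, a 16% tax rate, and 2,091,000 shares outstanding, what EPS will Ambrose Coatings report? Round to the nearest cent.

Pre-tax income = €2,005,000 − €503,000.00 = €1,502,000.00.
After tax at 16%: net income = €1,502,000.00 × 0.84 = €1,261,680.00.
EPS = €1,261,680.00 ÷ 2,091,000 = €0.60.

€0.60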